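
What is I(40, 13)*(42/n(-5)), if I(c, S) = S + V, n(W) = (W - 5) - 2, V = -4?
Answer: -63/2 ≈ -31.500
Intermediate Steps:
n(W) = -7 + W (n(W) = (-5 + W) - 2 = -7 + W)
I(c, S) = -4 + S (I(c, S) = S - 4 = -4 + S)
I(40, 13)*(42/n(-5)) = (-4 + 13)*(42/(-7 - 5)) = 9*(42/(-12)) = 9*(42*(-1/12)) = 9*(-7/2) = -63/2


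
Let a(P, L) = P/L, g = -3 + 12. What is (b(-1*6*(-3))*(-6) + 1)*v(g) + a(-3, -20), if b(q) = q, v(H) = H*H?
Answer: -173337/20 ≈ -8666.8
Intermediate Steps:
g = 9
v(H) = H²
(b(-1*6*(-3))*(-6) + 1)*v(g) + a(-3, -20) = ((-1*6*(-3))*(-6) + 1)*9² - 3/(-20) = (-6*(-3)*(-6) + 1)*81 - 3*(-1/20) = (18*(-6) + 1)*81 + 3/20 = (-108 + 1)*81 + 3/20 = -107*81 + 3/20 = -8667 + 3/20 = -173337/20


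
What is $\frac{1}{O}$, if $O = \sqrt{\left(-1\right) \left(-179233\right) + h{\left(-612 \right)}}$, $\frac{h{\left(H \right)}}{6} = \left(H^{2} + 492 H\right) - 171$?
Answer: $\frac{\sqrt{618847}}{618847} \approx 0.0012712$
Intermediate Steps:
$h{\left(H \right)} = -1026 + 6 H^{2} + 2952 H$ ($h{\left(H \right)} = 6 \left(\left(H^{2} + 492 H\right) - 171\right) = 6 \left(-171 + H^{2} + 492 H\right) = -1026 + 6 H^{2} + 2952 H$)
$O = \sqrt{618847}$ ($O = \sqrt{\left(-1\right) \left(-179233\right) + \left(-1026 + 6 \left(-612\right)^{2} + 2952 \left(-612\right)\right)} = \sqrt{179233 - -439614} = \sqrt{179233 + 439614} = \sqrt{618847} \approx 786.67$)
$\frac{1}{O} = \frac{1}{\sqrt{618847}} = \frac{\sqrt{618847}}{618847}$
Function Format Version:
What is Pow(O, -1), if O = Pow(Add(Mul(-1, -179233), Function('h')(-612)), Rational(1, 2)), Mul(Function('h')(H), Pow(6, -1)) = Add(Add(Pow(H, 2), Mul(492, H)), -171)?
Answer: Mul(Rational(1, 618847), Pow(618847, Rational(1, 2))) ≈ 0.0012712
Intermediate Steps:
Function('h')(H) = Add(-1026, Mul(6, Pow(H, 2)), Mul(2952, H)) (Function('h')(H) = Mul(6, Add(Add(Pow(H, 2), Mul(492, H)), -171)) = Mul(6, Add(-171, Pow(H, 2), Mul(492, H))) = Add(-1026, Mul(6, Pow(H, 2)), Mul(2952, H)))
O = Pow(618847, Rational(1, 2)) (O = Pow(Add(Mul(-1, -179233), Add(-1026, Mul(6, Pow(-612, 2)), Mul(2952, -612))), Rational(1, 2)) = Pow(Add(179233, Add(-1026, Mul(6, 374544), -1806624)), Rational(1, 2)) = Pow(Add(179233, Add(-1026, 2247264, -1806624)), Rational(1, 2)) = Pow(Add(179233, 439614), Rational(1, 2)) = Pow(618847, Rational(1, 2)) ≈ 786.67)
Pow(O, -1) = Pow(Pow(618847, Rational(1, 2)), -1) = Mul(Rational(1, 618847), Pow(618847, Rational(1, 2)))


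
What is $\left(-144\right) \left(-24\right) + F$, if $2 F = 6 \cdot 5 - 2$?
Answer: $3470$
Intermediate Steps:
$F = 14$ ($F = \frac{6 \cdot 5 - 2}{2} = \frac{30 - 2}{2} = \frac{1}{2} \cdot 28 = 14$)
$\left(-144\right) \left(-24\right) + F = \left(-144\right) \left(-24\right) + 14 = 3456 + 14 = 3470$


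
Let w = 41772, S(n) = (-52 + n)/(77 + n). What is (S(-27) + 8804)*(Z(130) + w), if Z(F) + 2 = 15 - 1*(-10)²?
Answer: 3669288777/10 ≈ 3.6693e+8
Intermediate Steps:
S(n) = (-52 + n)/(77 + n)
Z(F) = -87 (Z(F) = -2 + (15 - 1*(-10)²) = -2 + (15 - 1*100) = -2 + (15 - 100) = -2 - 85 = -87)
(S(-27) + 8804)*(Z(130) + w) = ((-52 - 27)/(77 - 27) + 8804)*(-87 + 41772) = (-79/50 + 8804)*41685 = (440121/50)*41685 = 3669288777/10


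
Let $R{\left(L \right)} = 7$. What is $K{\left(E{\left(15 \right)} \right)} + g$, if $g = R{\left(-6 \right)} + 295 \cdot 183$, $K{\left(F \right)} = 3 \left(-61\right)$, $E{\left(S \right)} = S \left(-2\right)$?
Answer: $53809$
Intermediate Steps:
$E{\left(S \right)} = - 2 S$
$K{\left(F \right)} = -183$
$g = 53992$ ($g = 7 + 295 \cdot 183 = 7 + 53985 = 53992$)
$K{\left(E{\left(15 \right)} \right)} + g = -183 + 53992 = 53809$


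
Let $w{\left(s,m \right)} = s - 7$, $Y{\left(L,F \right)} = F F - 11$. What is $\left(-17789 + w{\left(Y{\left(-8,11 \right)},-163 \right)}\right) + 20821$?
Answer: $3135$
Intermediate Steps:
$Y{\left(L,F \right)} = -11 + F^{2}$ ($Y{\left(L,F \right)} = F^{2} - 11 = -11 + F^{2}$)
$w{\left(s,m \right)} = -7 + s$ ($w{\left(s,m \right)} = s - 7 = -7 + s$)
$\left(-17789 + w{\left(Y{\left(-8,11 \right)},-163 \right)}\right) + 20821 = \left(-17789 - \left(18 - 121\right)\right) + 20821 = \left(-17789 + \left(-7 + \left(-11 + 121\right)\right)\right) + 20821 = \left(-17789 + \left(-7 + 110\right)\right) + 20821 = \left(-17789 + 103\right) + 20821 = -17686 + 20821 = 3135$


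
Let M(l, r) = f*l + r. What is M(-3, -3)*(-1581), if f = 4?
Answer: 23715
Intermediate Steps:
M(l, r) = r + 4*l (M(l, r) = 4*l + r = r + 4*l)
M(-3, -3)*(-1581) = (-3 + 4*(-3))*(-1581) = (-3 - 12)*(-1581) = -15*(-1581) = 23715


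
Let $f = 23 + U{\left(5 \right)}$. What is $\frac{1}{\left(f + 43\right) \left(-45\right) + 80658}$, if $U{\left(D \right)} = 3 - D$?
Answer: $\frac{1}{77778} \approx 1.2857 \cdot 10^{-5}$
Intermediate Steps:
$f = 21$ ($f = 23 + \left(3 - 5\right) = 23 - 2 = 21$)
$\frac{1}{\left(f + 43\right) \left(-45\right) + 80658} = \frac{1}{\left(21 + 43\right) \left(-45\right) + 80658} = \frac{1}{64 \left(-45\right) + 80658} = \frac{1}{-2880 + 80658} = \frac{1}{77778}$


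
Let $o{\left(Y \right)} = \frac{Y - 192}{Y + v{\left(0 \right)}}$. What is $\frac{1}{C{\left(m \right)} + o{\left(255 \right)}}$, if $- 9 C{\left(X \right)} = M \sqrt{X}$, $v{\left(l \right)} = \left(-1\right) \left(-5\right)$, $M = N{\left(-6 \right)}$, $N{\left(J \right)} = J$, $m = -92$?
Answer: $\frac{147420}{24912521} - \frac{811200 i \sqrt{23}}{24912521} \approx 0.0059175 - 0.15616 i$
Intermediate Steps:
$M = -6$
$v{\left(l \right)} = 5$
$C{\left(X \right)} = \frac{2 \sqrt{X}}{3}$ ($C{\left(X \right)} = - \frac{\left(-6\right) \sqrt{X}}{9} = \frac{2 \sqrt{X}}{3}$)
$o{\left(Y \right)} = \frac{-192 + Y}{5 + Y}$ ($o{\left(Y \right)} = \frac{Y - 192}{Y + 5} = \frac{-192 + Y}{5 + Y}$)
$\frac{1}{C{\left(m \right)} + o{\left(255 \right)}} = \frac{1}{\frac{2 \sqrt{-92}}{3} + \frac{-192 + 255}{5 + 255}} = \frac{1}{\frac{2 \cdot 2 i \sqrt{23}}{3} + \frac{1}{260} \cdot 63} = \frac{1}{\frac{4 i \sqrt{23}}{3} + \frac{1}{260} \cdot 63} = \frac{1}{\frac{4 i \sqrt{23}}{3} + \frac{63}{260}} = \frac{1}{\frac{63}{260} + \frac{4 i \sqrt{23}}{3}}$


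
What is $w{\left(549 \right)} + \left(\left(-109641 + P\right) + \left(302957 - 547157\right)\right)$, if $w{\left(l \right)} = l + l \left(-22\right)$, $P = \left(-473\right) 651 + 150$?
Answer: $-673143$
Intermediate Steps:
$P = -307773$ ($P = -307923 + 150 = -307773$)
$w{\left(l \right)} = - 21 l$ ($w{\left(l \right)} = l - 22 l = - 21 l$)
$w{\left(549 \right)} + \left(\left(-109641 + P\right) + \left(302957 - 547157\right)\right) = \left(-21\right) 549 + \left(\left(-109641 - 307773\right) + \left(302957 - 547157\right)\right) = -11529 - 661614 = -673143$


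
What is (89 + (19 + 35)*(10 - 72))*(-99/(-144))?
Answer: -35849/16 ≈ -2240.6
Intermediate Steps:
(89 + (19 + 35)*(10 - 72))*(-99/(-144)) = (89 + 54*(-62))*(-99*(-1/144)) = (89 - 3348)*(11/16) = -3259*11/16 = -35849/16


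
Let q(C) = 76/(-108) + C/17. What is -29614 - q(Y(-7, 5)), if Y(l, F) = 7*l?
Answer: -13591180/459 ≈ -29610.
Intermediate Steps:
q(C) = -19/27 + C/17 (q(C) = 76*(-1/108) + C*(1/17) = -19/27 + C/17)
-29614 - q(Y(-7, 5)) = -29614 - (-19/27 + (7*(-7))/17) = -29614 - (-19/27 + (1/17)*(-49)) = -29614 - (-19/27 - 49/17) = -29614 - 1*(-1646/459) = -29614 + 1646/459 = -13591180/459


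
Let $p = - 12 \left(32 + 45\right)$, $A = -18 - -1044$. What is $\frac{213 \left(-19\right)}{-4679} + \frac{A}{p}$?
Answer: $- \frac{176871}{720566} \approx -0.24546$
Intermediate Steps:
$A = 1026$ ($A = -18 + 1044 = 1026$)
$p = -924$ ($p = \left(-12\right) 77 = -924$)
$\frac{213 \left(-19\right)}{-4679} + \frac{A}{p} = \frac{213 \left(-19\right)}{-4679} + \frac{1026}{-924} = \left(-4047\right) \left(- \frac{1}{4679}\right) + 1026 \left(- \frac{1}{924}\right) = \frac{4047}{4679} - \frac{171}{154} = - \frac{176871}{720566}$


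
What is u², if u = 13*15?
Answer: 38025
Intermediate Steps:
u = 195
u² = 195² = 38025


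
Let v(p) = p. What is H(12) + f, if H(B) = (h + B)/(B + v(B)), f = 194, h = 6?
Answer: 779/4 ≈ 194.75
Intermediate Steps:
H(B) = (6 + B)/(2*B) (H(B) = (6 + B)/(B + B) = (6 + B)/((2*B)) = (6 + B)*(1/(2*B)) = (6 + B)/(2*B))
H(12) + f = (½)*(6 + 12)/12 + 194 = (½)*(1/12)*18 + 194 = ¾ + 194 = 779/4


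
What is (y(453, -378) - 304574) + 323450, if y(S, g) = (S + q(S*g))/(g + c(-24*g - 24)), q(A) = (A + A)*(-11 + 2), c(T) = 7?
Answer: 3920331/371 ≈ 10567.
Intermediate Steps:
q(A) = -18*A (q(A) = (2*A)*(-9) = -18*A)
y(S, g) = (S - 18*S*g)/(7 + g) (y(S, g) = (S - 18*S*g)/(g + 7) = (S - 18*S*g)/(7 + g))
(y(453, -378) - 304574) + 323450 = (453*(1 - 18*(-378))/(7 - 378) - 304574) + 323450 = (453*(1 + 6804)/(-371) - 304574) + 323450 = (453*(-1/371)*6805 - 304574) + 323450 = (-3082665/371 - 304574) + 323450 = -116079619/371 + 323450 = 3920331/371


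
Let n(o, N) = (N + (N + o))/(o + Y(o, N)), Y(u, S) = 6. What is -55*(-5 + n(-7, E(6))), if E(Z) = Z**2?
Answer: 3850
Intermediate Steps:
n(o, N) = (o + 2*N)/(6 + o) (n(o, N) = (N + (N + o))/(o + 6) = (o + 2*N)/(6 + o))
-55*(-5 + n(-7, E(6))) = -55*(-5 + (-7 + 2*6**2)/(6 - 7)) = -55*(-5 + (-7 + 2*36)/(-1)) = -55*(-5 - (-7 + 72)) = -55*(-5 - 1*65) = -55*(-5 - 65) = -55*(-70) = 3850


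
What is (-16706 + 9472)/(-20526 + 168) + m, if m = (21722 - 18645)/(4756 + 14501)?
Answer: 33657784/65339001 ≈ 0.51513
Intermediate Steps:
m = 3077/19257 ≈ 0.15979
(-16706 + 9472)/(-20526 + 168) + m = (-16706 + 9472)/(-20526 + 168) + 3077/19257 = -7234/(-20358) + 3077/19257 = -7234*(-1/20358) + 3077/19257 = 3617/10179 + 3077/19257 = 33657784/65339001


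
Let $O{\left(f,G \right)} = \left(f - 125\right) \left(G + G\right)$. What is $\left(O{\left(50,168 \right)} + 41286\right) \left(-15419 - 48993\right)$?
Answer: $-1036131432$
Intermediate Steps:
$O{\left(f,G \right)} = 2 G \left(-125 + f\right)$ ($O{\left(f,G \right)} = \left(-125 + f\right) 2 G = 2 G \left(-125 + f\right)$)
$\left(O{\left(50,168 \right)} + 41286\right) \left(-15419 - 48993\right) = \left(2 \cdot 168 \left(-125 + 50\right) + 41286\right) \left(-15419 - 48993\right) = \left(2 \cdot 168 \left(-75\right) + 41286\right) \left(-64412\right) = \left(-25200 + 41286\right) \left(-64412\right) = 16086 \left(-64412\right) = -1036131432$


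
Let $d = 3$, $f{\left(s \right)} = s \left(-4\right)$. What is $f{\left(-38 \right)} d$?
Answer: $456$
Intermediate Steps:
$f{\left(s \right)} = - 4 s$
$f{\left(-38 \right)} d = \left(-4\right) \left(-38\right) 3 = 152 \cdot 3 = 456$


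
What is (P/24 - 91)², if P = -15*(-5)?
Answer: 494209/64 ≈ 7722.0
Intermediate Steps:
P = 75
(P/24 - 91)² = (75/24 - 91)² = (75*(1/24) - 91)² = (25/8 - 91)² = (-703/8)² = 494209/64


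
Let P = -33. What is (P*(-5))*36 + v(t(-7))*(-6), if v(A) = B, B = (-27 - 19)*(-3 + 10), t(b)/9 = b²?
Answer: 7872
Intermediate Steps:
t(b) = 9*b²
B = -322 (B = -46*7 = -322)
v(A) = -322
(P*(-5))*36 + v(t(-7))*(-6) = -33*(-5)*36 - 322*(-6) = 165*36 + 1932 = 5940 + 1932 = 7872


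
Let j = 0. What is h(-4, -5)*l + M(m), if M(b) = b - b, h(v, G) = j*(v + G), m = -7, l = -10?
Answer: 0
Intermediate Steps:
h(v, G) = 0 (h(v, G) = 0*(v + G) = 0*(G + v) = 0)
M(b) = 0
h(-4, -5)*l + M(m) = 0*(-10) + 0 = 0 + 0 = 0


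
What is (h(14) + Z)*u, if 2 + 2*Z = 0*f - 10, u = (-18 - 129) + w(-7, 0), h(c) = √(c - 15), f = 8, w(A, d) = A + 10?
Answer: 864 - 144*I ≈ 864.0 - 144.0*I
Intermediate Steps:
w(A, d) = 10 + A
h(c) = √(-15 + c)
u = -144 (u = (-18 - 129) + (10 - 7) = -147 + 3 = -144)
Z = -6 (Z = -1 + (0*8 - 10)/2 = -1 + (0 - 10)/2 = -1 + (½)*(-10) = -1 - 5 = -6)
(h(14) + Z)*u = (√(-15 + 14) - 6)*(-144) = (√(-1) - 6)*(-144) = (I - 6)*(-144) = (-6 + I)*(-144) = 864 - 144*I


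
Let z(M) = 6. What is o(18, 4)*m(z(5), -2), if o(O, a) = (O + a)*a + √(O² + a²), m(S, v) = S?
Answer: 528 + 12*√85 ≈ 638.63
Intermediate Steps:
o(O, a) = √(O² + a²) + a*(O + a) (o(O, a) = a*(O + a) + √(O² + a²) = √(O² + a²) + a*(O + a))
o(18, 4)*m(z(5), -2) = (4² + √(18² + 4²) + 18*4)*6 = (16 + √(324 + 16) + 72)*6 = (16 + √340 + 72)*6 = (16 + 2*√85 + 72)*6 = (88 + 2*√85)*6 = 528 + 12*√85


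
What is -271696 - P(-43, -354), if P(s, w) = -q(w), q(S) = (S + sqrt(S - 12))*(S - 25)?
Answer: -137530 - 379*I*sqrt(366) ≈ -1.3753e+5 - 7250.7*I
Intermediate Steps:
q(S) = (-25 + S)*(S + sqrt(-12 + S)) (q(S) = (S + sqrt(-12 + S))*(-25 + S) = (-25 + S)*(S + sqrt(-12 + S)))
P(s, w) = -w**2 + 25*w + 25*sqrt(-12 + w) - w*sqrt(-12 + w) (P(s, w) = -(w**2 - 25*w - 25*sqrt(-12 + w) + w*sqrt(-12 + w)) = -w**2 + 25*w + 25*sqrt(-12 + w) - w*sqrt(-12 + w))
-271696 - P(-43, -354) = -271696 - (-1*(-354)**2 + 25*(-354) + 25*sqrt(-12 - 354) - 1*(-354)*sqrt(-12 - 354)) = -271696 - (-1*125316 - 8850 + 25*sqrt(-366) - 1*(-354)*sqrt(-366)) = -271696 - (-125316 - 8850 + 25*(I*sqrt(366)) - 1*(-354)*I*sqrt(366)) = -271696 - (-125316 - 8850 + 25*I*sqrt(366) + 354*I*sqrt(366)) = -271696 - (-134166 + 379*I*sqrt(366)) = -271696 + (134166 - 379*I*sqrt(366)) = -137530 - 379*I*sqrt(366)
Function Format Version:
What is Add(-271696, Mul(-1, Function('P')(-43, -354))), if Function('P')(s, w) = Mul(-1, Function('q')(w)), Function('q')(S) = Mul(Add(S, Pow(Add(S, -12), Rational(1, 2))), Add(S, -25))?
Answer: Add(-137530, Mul(-379, I, Pow(366, Rational(1, 2)))) ≈ Add(-1.3753e+5, Mul(-7250.7, I))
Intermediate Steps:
Function('q')(S) = Mul(Add(-25, S), Add(S, Pow(Add(-12, S), Rational(1, 2)))) (Function('q')(S) = Mul(Add(S, Pow(Add(-12, S), Rational(1, 2))), Add(-25, S)) = Mul(Add(-25, S), Add(S, Pow(Add(-12, S), Rational(1, 2)))))
Function('P')(s, w) = Add(Mul(-1, Pow(w, 2)), Mul(25, w), Mul(25, Pow(Add(-12, w), Rational(1, 2))), Mul(-1, w, Pow(Add(-12, w), Rational(1, 2)))) (Function('P')(s, w) = Mul(-1, Add(Pow(w, 2), Mul(-25, w), Mul(-25, Pow(Add(-12, w), Rational(1, 2))), Mul(w, Pow(Add(-12, w), Rational(1, 2))))) = Add(Mul(-1, Pow(w, 2)), Mul(25, w), Mul(25, Pow(Add(-12, w), Rational(1, 2))), Mul(-1, w, Pow(Add(-12, w), Rational(1, 2)))))
Add(-271696, Mul(-1, Function('P')(-43, -354))) = Add(-271696, Mul(-1, Add(Mul(-1, Pow(-354, 2)), Mul(25, -354), Mul(25, Pow(Add(-12, -354), Rational(1, 2))), Mul(-1, -354, Pow(Add(-12, -354), Rational(1, 2)))))) = Add(-271696, Mul(-1, Add(Mul(-1, 125316), -8850, Mul(25, Pow(-366, Rational(1, 2))), Mul(-1, -354, Pow(-366, Rational(1, 2)))))) = Add(-271696, Mul(-1, Add(-125316, -8850, Mul(25, Mul(I, Pow(366, Rational(1, 2)))), Mul(-1, -354, Mul(I, Pow(366, Rational(1, 2))))))) = Add(-271696, Mul(-1, Add(-125316, -8850, Mul(25, I, Pow(366, Rational(1, 2))), Mul(354, I, Pow(366, Rational(1, 2)))))) = Add(-271696, Mul(-1, Add(-134166, Mul(379, I, Pow(366, Rational(1, 2)))))) = Add(-271696, Add(134166, Mul(-379, I, Pow(366, Rational(1, 2))))) = Add(-137530, Mul(-379, I, Pow(366, Rational(1, 2))))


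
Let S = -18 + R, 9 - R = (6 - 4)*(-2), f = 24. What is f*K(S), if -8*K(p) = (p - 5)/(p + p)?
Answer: -3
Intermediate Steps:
R = 13 (R = 9 - (6 - 4)*(-2) = 9 - 2*(-2) = 9 - 1*(-4) = 9 + 4 = 13)
S = -5 (S = -18 + 13 = -5)
K(p) = -(-5 + p)/(16*p) (K(p) = -(p - 5)/(8*(p + p)) = -(-5 + p)/(8*(2*p)) = -(-5 + p)*1/(2*p)/8 = -(-5 + p)/(16*p))
f*K(S) = 24*((1/16)*(5 - 1*(-5))/(-5)) = 24*((1/16)*(-⅕)*(5 + 5)) = 24*((1/16)*(-⅕)*10) = 24*(-⅛) = -3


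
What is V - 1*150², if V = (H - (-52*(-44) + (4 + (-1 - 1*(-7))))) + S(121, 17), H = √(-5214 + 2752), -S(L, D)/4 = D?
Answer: -24866 + I*√2462 ≈ -24866.0 + 49.619*I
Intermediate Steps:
S(L, D) = -4*D
H = I*√2462 (H = √(-2462) = I*√2462 ≈ 49.619*I)
V = -2366 + I*√2462 (V = (I*√2462 - (-52*(-44) + (4 + (-1 - 1*(-7))))) - 4*17 = (I*√2462 - (2288 + (4 + (-1 + 7)))) - 68 = (I*√2462 - (2288 + (4 + 6))) - 68 = (I*√2462 - (2288 + 10)) - 68 = (I*√2462 - 1*2298) - 68 = (I*√2462 - 2298) - 68 = (-2298 + I*√2462) - 68 = -2366 + I*√2462 ≈ -2366.0 + 49.619*I)
V - 1*150² = (-2366 + I*√2462) - 1*150² = (-2366 + I*√2462) - 1*22500 = (-2366 + I*√2462) - 22500 = -24866 + I*√2462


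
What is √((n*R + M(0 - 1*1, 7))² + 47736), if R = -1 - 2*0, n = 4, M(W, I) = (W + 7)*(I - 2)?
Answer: 14*√247 ≈ 220.03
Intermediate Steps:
M(W, I) = (-2 + I)*(7 + W) (M(W, I) = (7 + W)*(-2 + I) = (-2 + I)*(7 + W))
R = -1 (R = -1 + 0 = -1)
√((n*R + M(0 - 1*1, 7))² + 47736) = √((4*(-1) + (-14 - 2*(0 - 1*1) + 7*7 + 7*(0 - 1*1)))² + 47736) = √((-4 + (-14 - 2*(0 - 1) + 49 + 7*(0 - 1)))² + 47736) = √((-4 + (-14 - 2*(-1) + 49 + 7*(-1)))² + 47736) = √((-4 + (-14 + 2 + 49 - 7))² + 47736) = √((-4 + 30)² + 47736) = √(26² + 47736) = √(676 + 47736) = √48412 = 14*√247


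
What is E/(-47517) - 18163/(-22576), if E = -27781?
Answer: 1490235127/1072743792 ≈ 1.3892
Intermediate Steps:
E/(-47517) - 18163/(-22576) = -27781/(-47517) - 18163/(-22576) = -27781*(-1/47517) - 18163*(-1/22576) = 27781/47517 + 18163/22576 = 1490235127/1072743792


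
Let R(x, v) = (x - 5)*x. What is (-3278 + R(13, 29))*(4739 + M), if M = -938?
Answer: -12064374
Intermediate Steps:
R(x, v) = x*(-5 + x) (R(x, v) = (-5 + x)*x = x*(-5 + x))
(-3278 + R(13, 29))*(4739 + M) = (-3278 + 13*(-5 + 13))*(4739 - 938) = (-3278 + 13*8)*3801 = (-3278 + 104)*3801 = -3174*3801 = -12064374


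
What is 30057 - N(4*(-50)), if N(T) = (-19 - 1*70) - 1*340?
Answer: 30486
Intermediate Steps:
N(T) = -429 (N(T) = (-19 - 70) - 340 = -89 - 340 = -429)
30057 - N(4*(-50)) = 30057 - 1*(-429) = 30057 + 429 = 30486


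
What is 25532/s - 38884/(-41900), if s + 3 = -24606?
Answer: -2171047/19829175 ≈ -0.10949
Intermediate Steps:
s = -24609 (s = -3 - 24606 = -24609)
25532/s - 38884/(-41900) = 25532/(-24609) - 38884/(-41900) = 25532*(-1/24609) - 38884*(-1/41900) = -1964/1893 + 9721/10475 = -2171047/19829175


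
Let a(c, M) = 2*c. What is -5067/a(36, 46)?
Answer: -563/8 ≈ -70.375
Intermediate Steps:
-5067/a(36, 46) = -5067/(2*36) = -5067/72 = -5067*1/72 = -563/8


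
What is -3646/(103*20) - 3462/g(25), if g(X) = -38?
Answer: 1748293/19570 ≈ 89.335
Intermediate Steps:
-3646/(103*20) - 3462/g(25) = -3646/(103*20) - 3462/(-38) = -3646/2060 - 3462*(-1/38) = -3646*1/2060 + 1731/19 = -1823/1030 + 1731/19 = 1748293/19570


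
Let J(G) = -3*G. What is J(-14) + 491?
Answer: 533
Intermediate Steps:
J(-14) + 491 = -3*(-14) + 491 = 42 + 491 = 533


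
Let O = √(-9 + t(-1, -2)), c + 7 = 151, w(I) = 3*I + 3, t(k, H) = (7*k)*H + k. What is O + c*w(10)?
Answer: 4754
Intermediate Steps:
t(k, H) = k + 7*H*k (t(k, H) = 7*H*k + k = k + 7*H*k)
w(I) = 3 + 3*I
c = 144 (c = -7 + 151 = 144)
O = 2 (O = √(-9 - (1 + 7*(-2))) = √(-9 - (1 - 14)) = √(-9 - 1*(-13)) = √(-9 + 13) = √4 = 2)
O + c*w(10) = 2 + 144*(3 + 3*10) = 2 + 144*(3 + 30) = 2 + 144*33 = 2 + 4752 = 4754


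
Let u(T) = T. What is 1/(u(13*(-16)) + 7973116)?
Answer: 1/7972908 ≈ 1.2542e-7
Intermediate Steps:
1/(u(13*(-16)) + 7973116) = 1/(13*(-16) + 7973116) = 1/(-208 + 7973116) = 1/7972908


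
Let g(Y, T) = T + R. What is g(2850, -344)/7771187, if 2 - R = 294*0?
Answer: -342/7771187 ≈ -4.4009e-5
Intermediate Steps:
R = 2 (R = 2 - 294*0 = 2 - 1*0 = 2 + 0 = 2)
g(Y, T) = 2 + T (g(Y, T) = T + 2 = 2 + T)
g(2850, -344)/7771187 = (2 - 344)/7771187 = -342*1/7771187 = -342/7771187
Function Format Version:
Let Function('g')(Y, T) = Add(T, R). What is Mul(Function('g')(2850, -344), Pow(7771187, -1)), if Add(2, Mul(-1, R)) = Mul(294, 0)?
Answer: Rational(-342, 7771187) ≈ -4.4009e-5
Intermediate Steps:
R = 2 (R = Add(2, Mul(-1, Mul(294, 0))) = Add(2, Mul(-1, 0)) = Add(2, 0) = 2)
Function('g')(Y, T) = Add(2, T) (Function('g')(Y, T) = Add(T, 2) = Add(2, T))
Mul(Function('g')(2850, -344), Pow(7771187, -1)) = Mul(Add(2, -344), Pow(7771187, -1)) = Mul(-342, Rational(1, 7771187)) = Rational(-342, 7771187)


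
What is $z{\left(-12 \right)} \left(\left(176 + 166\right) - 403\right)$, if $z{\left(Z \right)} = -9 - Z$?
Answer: $-183$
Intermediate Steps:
$z{\left(-12 \right)} \left(\left(176 + 166\right) - 403\right) = \left(-9 - -12\right) \left(\left(176 + 166\right) - 403\right) = \left(-9 + 12\right) \left(342 - 403\right) = 3 \left(-61\right) = -183$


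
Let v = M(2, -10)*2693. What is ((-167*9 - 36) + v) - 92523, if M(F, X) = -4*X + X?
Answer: -13272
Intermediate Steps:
M(F, X) = -3*X
v = 80790 (v = -3*(-10)*2693 = 30*2693 = 80790)
((-167*9 - 36) + v) - 92523 = ((-167*9 - 36) + 80790) - 92523 = ((-1503 - 36) + 80790) - 92523 = (-1539 + 80790) - 92523 = 79251 - 92523 = -13272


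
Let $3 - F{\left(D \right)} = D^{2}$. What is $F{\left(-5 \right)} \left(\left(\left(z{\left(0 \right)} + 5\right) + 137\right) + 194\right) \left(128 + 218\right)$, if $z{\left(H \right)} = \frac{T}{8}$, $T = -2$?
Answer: $-2555729$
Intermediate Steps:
$z{\left(H \right)} = - \frac{1}{4}$ ($z{\left(H \right)} = - \frac{2}{8} = \left(-2\right) \frac{1}{8} = - \frac{1}{4}$)
$F{\left(D \right)} = 3 - D^{2}$
$F{\left(-5 \right)} \left(\left(\left(z{\left(0 \right)} + 5\right) + 137\right) + 194\right) \left(128 + 218\right) = \left(3 - \left(-5\right)^{2}\right) \left(\left(\left(- \frac{1}{4} + 5\right) + 137\right) + 194\right) \left(128 + 218\right) = \left(3 - 25\right) \left(\left(\frac{19}{4} + 137\right) + 194\right) 346 = \left(3 - 25\right) \left(\frac{567}{4} + 194\right) 346 = - 22 \cdot \frac{1343}{4} \cdot 346 = \left(-22\right) \frac{232339}{2} = -2555729$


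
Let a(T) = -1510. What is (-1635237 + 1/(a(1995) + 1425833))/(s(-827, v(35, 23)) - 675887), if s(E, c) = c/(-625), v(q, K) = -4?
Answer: 1455691043468750/601675868990833 ≈ 2.4194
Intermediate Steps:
s(E, c) = -c/625 (s(E, c) = c*(-1/625) = -c/625)
(-1635237 + 1/(a(1995) + 1425833))/(s(-827, v(35, 23)) - 675887) = (-1635237 + 1/(-1510 + 1425833))/(-1/625*(-4) - 675887) = (-1635237 + 1/1424323)/(4/625 - 675887) = (-1635237 + 1/1424323)/(-422429371/625) = -2329105669550/1424323*(-625/422429371) = 1455691043468750/601675868990833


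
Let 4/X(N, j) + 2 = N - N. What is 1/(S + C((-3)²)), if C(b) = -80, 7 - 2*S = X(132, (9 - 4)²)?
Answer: -2/151 ≈ -0.013245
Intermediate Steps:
X(N, j) = -2 (X(N, j) = 4/(-2 + (N - N)) = 4/(-2 + 0) = 4/(-2) = 4*(-½) = -2)
S = 9/2 (S = 7/2 - ½*(-2) = 7/2 + 1 = 9/2 ≈ 4.5000)
1/(S + C((-3)²)) = 1/(9/2 - 80) = 1/(-151/2) = -2/151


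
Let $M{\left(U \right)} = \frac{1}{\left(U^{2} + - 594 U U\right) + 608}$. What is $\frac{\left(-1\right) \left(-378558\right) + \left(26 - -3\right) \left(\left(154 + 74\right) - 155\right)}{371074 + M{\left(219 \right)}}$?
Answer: $\frac{10826497878875}{10553442894609} \approx 1.0259$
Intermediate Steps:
$M{\left(U \right)} = \frac{1}{608 - 593 U^{2}}$ ($M{\left(U \right)} = \frac{1}{\left(U^{2} - 594 U^{2}\right) + 608} = \frac{1}{- 593 U^{2} + 608} = \frac{1}{608 - 593 U^{2}}$)
$\frac{\left(-1\right) \left(-378558\right) + \left(26 - -3\right) \left(\left(154 + 74\right) - 155\right)}{371074 + M{\left(219 \right)}} = \frac{\left(-1\right) \left(-378558\right) + \left(26 - -3\right) \left(\left(154 + 74\right) - 155\right)}{371074 - \frac{1}{-608 + 593 \cdot 219^{2}}} = \frac{378558 + \left(26 + 3\right) \left(228 - 155\right)}{371074 - \frac{1}{-608 + 593 \cdot 47961}} = \frac{378558 + 29 \cdot 73}{371074 - \frac{1}{-608 + 28440873}} = \frac{378558 + 2117}{371074 - \frac{1}{28440265}} = \frac{380675}{371074 - \frac{1}{28440265}} = \frac{380675}{\frac{10553442894609}{28440265}} = 380675 \cdot \frac{28440265}{10553442894609} = \frac{10826497878875}{10553442894609}$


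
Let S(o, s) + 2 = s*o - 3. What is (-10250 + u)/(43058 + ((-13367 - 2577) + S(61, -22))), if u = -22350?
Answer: -32600/25767 ≈ -1.2652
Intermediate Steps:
S(o, s) = -5 + o*s (S(o, s) = -2 + (s*o - 3) = -2 + (o*s - 3) = -2 + (-3 + o*s) = -5 + o*s)
(-10250 + u)/(43058 + ((-13367 - 2577) + S(61, -22))) = (-10250 - 22350)/(43058 + ((-13367 - 2577) + (-5 + 61*(-22)))) = -32600/(43058 + (-15944 + (-5 - 1342))) = -32600/(43058 + (-15944 - 1347)) = -32600/(43058 - 17291) = -32600/25767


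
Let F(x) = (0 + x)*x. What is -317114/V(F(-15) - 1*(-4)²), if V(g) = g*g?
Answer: -317114/43681 ≈ -7.2598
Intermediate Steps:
F(x) = x² (F(x) = x*x = x²)
V(g) = g²
-317114/V(F(-15) - 1*(-4)²) = -317114/((-15)² - 1*(-4)²)² = -317114/(225 - 1*16)² = -317114/(225 - 16)² = -317114/(209²) = -317114/43681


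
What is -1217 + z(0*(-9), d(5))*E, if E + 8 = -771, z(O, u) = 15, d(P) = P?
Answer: -12902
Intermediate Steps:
E = -779 (E = -8 - 771 = -779)
-1217 + z(0*(-9), d(5))*E = -1217 + 15*(-779) = -1217 - 11685 = -12902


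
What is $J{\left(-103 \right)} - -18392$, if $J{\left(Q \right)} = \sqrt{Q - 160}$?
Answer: $18392 + i \sqrt{263} \approx 18392.0 + 16.217 i$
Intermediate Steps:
$J{\left(Q \right)} = \sqrt{-160 + Q}$
$J{\left(-103 \right)} - -18392 = \sqrt{-160 - 103} - -18392 = \sqrt{-263} + 18392 = i \sqrt{263} + 18392 = 18392 + i \sqrt{263}$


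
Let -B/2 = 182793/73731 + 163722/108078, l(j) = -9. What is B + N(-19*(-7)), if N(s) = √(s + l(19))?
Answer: -3536365404/442705501 + 2*√31 ≈ 3.1475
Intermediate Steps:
N(s) = √(-9 + s) (N(s) = √(s - 9) = √(-9 + s))
B = -3536365404/442705501 (B = -2*(182793/73731 + 163722/108078) = -2*(182793*(1/73731) + 163722*(1/108078)) = -2*(60931/24577 + 27287/18013) = -2*1768182702/442705501 = -3536365404/442705501 ≈ -7.9881)
B + N(-19*(-7)) = -3536365404/442705501 + √(-9 - 19*(-7)) = -3536365404/442705501 + √(-9 + 133) = -3536365404/442705501 + √124 = -3536365404/442705501 + 2*√31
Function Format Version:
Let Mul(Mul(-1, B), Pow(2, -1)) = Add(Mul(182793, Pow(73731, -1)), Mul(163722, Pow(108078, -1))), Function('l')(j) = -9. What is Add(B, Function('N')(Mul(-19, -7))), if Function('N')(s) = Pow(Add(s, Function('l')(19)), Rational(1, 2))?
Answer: Add(Rational(-3536365404, 442705501), Mul(2, Pow(31, Rational(1, 2)))) ≈ 3.1475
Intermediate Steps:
Function('N')(s) = Pow(Add(-9, s), Rational(1, 2)) (Function('N')(s) = Pow(Add(s, -9), Rational(1, 2)) = Pow(Add(-9, s), Rational(1, 2)))
B = Rational(-3536365404, 442705501) (B = Mul(-2, Add(Mul(182793, Pow(73731, -1)), Mul(163722, Pow(108078, -1)))) = Mul(-2, Add(Mul(182793, Rational(1, 73731)), Mul(163722, Rational(1, 108078)))) = Mul(-2, Add(Rational(60931, 24577), Rational(27287, 18013))) = Mul(-2, Rational(1768182702, 442705501)) = Rational(-3536365404, 442705501) ≈ -7.9881)
Add(B, Function('N')(Mul(-19, -7))) = Add(Rational(-3536365404, 442705501), Pow(Add(-9, Mul(-19, -7)), Rational(1, 2))) = Add(Rational(-3536365404, 442705501), Pow(Add(-9, 133), Rational(1, 2))) = Add(Rational(-3536365404, 442705501), Pow(124, Rational(1, 2))) = Add(Rational(-3536365404, 442705501), Mul(2, Pow(31, Rational(1, 2))))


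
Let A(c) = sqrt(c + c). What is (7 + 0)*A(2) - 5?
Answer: 9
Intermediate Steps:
A(c) = sqrt(2)*sqrt(c) (A(c) = sqrt(2*c) = sqrt(2)*sqrt(c))
(7 + 0)*A(2) - 5 = (7 + 0)*(sqrt(2)*sqrt(2)) - 5 = 7*2 - 5 = 14 - 5 = 9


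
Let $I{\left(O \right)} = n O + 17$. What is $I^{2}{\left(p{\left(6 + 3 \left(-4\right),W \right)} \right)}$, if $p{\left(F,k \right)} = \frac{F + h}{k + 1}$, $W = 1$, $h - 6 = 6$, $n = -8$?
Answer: $49$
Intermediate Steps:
$h = 12$ ($h = 6 + 6 = 12$)
$p{\left(F,k \right)} = \frac{12 + F}{1 + k}$ ($p{\left(F,k \right)} = \frac{F + 12}{k + 1} = \frac{12 + F}{1 + k}$)
$I{\left(O \right)} = 17 - 8 O$ ($I{\left(O \right)} = - 8 O + 17 = 17 - 8 O$)
$I^{2}{\left(p{\left(6 + 3 \left(-4\right),W \right)} \right)} = \left(17 - 8 \frac{12 + \left(6 + 3 \left(-4\right)\right)}{1 + 1}\right)^{2} = \left(17 - 8 \frac{12 + \left(6 - 12\right)}{2}\right)^{2} = \left(17 - 8 \frac{12 - 6}{2}\right)^{2} = \left(17 - 8 \cdot \frac{1}{2} \cdot 6\right)^{2} = \left(17 - 24\right)^{2} = \left(-7\right)^{2} = 49$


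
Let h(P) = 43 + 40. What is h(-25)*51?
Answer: 4233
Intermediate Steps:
h(P) = 83
h(-25)*51 = 83*51 = 4233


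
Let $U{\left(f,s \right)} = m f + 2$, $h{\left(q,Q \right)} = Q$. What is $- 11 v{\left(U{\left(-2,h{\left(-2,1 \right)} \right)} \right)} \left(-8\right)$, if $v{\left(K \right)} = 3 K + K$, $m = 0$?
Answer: $704$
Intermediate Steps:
$U{\left(f,s \right)} = 2$ ($U{\left(f,s \right)} = 0 f + 2 = 0 + 2 = 2$)
$v{\left(K \right)} = 4 K$
$- 11 v{\left(U{\left(-2,h{\left(-2,1 \right)} \right)} \right)} \left(-8\right) = - 11 \cdot 4 \cdot 2 \left(-8\right) = \left(-11\right) 8 \left(-8\right) = \left(-88\right) \left(-8\right) = 704$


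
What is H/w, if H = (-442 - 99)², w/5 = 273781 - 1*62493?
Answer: 292681/1056440 ≈ 0.27704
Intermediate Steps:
w = 1056440 (w = 5*(273781 - 1*62493) = 5*(273781 - 62493) = 5*211288 = 1056440)
H = 292681 (H = (-541)² = 292681)
H/w = 292681/1056440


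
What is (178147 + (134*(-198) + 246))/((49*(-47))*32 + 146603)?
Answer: 151861/72907 ≈ 2.0829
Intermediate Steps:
(178147 + (134*(-198) + 246))/((49*(-47))*32 + 146603) = (178147 + (-26532 + 246))/(-2303*32 + 146603) = (178147 - 26286)/(-73696 + 146603) = 151861/72907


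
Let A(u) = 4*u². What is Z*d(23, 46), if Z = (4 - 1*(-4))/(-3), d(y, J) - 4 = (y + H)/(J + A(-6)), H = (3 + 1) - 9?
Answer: -3112/285 ≈ -10.919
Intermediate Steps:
H = -5 (H = 4 - 9 = -5)
d(y, J) = 4 + (-5 + y)/(144 + J) (d(y, J) = 4 + (y - 5)/(J + 4*(-6)²) = 4 + (-5 + y)/(J + 4*36) = 4 + (-5 + y)/(J + 144) = 4 + (-5 + y)/(144 + J))
Z = -8/3 (Z = (4 + 4)*(-⅓) = 8*(-⅓) = -8/3 ≈ -2.6667)
Z*d(23, 46) = -8*(571 + 23 + 4*46)/(3*(144 + 46)) = -8*(571 + 23 + 184)/(3*190) = -4*778/285 = -8/3*389/95 = -3112/285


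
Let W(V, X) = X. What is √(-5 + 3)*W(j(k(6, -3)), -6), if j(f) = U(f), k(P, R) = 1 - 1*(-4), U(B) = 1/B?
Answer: -6*I*√2 ≈ -8.4853*I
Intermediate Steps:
k(P, R) = 5 (k(P, R) = 1 + 4 = 5)
j(f) = 1/f
√(-5 + 3)*W(j(k(6, -3)), -6) = √(-5 + 3)*(-6) = √(-2)*(-6) = (I*√2)*(-6) = -6*I*√2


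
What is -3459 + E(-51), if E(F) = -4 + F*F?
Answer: -862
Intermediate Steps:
E(F) = -4 + F²
-3459 + E(-51) = -3459 + (-4 + (-51)²) = -3459 + (-4 + 2601) = -3459 + 2597 = -862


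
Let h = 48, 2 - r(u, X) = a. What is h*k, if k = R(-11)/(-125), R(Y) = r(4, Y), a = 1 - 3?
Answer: -192/125 ≈ -1.5360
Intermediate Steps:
a = -2
r(u, X) = 4 (r(u, X) = 2 - 1*(-2) = 2 + 2 = 4)
R(Y) = 4
k = -4/125 (k = 4/(-125) = 4*(-1/125) = -4/125 ≈ -0.032000)
h*k = 48*(-4/125) = -192/125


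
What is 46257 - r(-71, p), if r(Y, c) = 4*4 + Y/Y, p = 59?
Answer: 46240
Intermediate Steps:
r(Y, c) = 17 (r(Y, c) = 16 + 1 = 17)
46257 - r(-71, p) = 46257 - 1*17 = 46257 - 17 = 46240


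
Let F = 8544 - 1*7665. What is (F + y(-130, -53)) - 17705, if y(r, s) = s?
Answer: -16879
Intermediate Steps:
F = 879 (F = 8544 - 7665 = 879)
(F + y(-130, -53)) - 17705 = (879 - 53) - 17705 = 826 - 17705 = -16879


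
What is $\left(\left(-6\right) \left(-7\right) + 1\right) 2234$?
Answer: $96062$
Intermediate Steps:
$\left(\left(-6\right) \left(-7\right) + 1\right) 2234 = \left(42 + 1\right) 2234 = 43 \cdot 2234 = 96062$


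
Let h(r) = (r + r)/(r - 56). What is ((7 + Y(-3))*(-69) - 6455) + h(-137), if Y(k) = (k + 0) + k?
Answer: -1258858/193 ≈ -6522.6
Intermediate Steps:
Y(k) = 2*k (Y(k) = k + k = 2*k)
h(r) = 2*r/(-56 + r) (h(r) = (2*r)/(-56 + r) = 2*r/(-56 + r))
((7 + Y(-3))*(-69) - 6455) + h(-137) = ((7 + 2*(-3))*(-69) - 6455) + 2*(-137)/(-56 - 137) = ((7 - 6)*(-69) - 6455) + 2*(-137)/(-193) = (1*(-69) - 6455) + 2*(-137)*(-1/193) = (-69 - 6455) + 274/193 = -6524 + 274/193 = -1258858/193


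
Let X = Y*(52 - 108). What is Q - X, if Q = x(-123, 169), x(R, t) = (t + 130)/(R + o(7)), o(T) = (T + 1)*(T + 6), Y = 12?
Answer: 12469/19 ≈ 656.26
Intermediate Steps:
o(T) = (1 + T)*(6 + T)
X = -672 (X = 12*(52 - 108) = 12*(-56) = -672)
x(R, t) = (130 + t)/(104 + R) (x(R, t) = (t + 130)/(R + (6 + 7² + 7*7)) = (130 + t)/(R + (6 + 49 + 49)) = (130 + t)/(R + 104) = (130 + t)/(104 + R))
Q = -299/19 (Q = (130 + 169)/(104 - 123) = 299/(-19) = -1/19*299 = -299/19 ≈ -15.737)
Q - X = -299/19 - 1*(-672) = -299/19 + 672 = 12469/19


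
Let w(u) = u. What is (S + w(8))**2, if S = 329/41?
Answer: 431649/1681 ≈ 256.78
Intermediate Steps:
S = 329/41 (S = 329*(1/41) = 329/41 ≈ 8.0244)
(S + w(8))**2 = (329/41 + 8)**2 = (657/41)**2 = 431649/1681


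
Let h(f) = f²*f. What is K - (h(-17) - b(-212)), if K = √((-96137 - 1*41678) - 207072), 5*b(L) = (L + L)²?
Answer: 204341/5 + I*√344887 ≈ 40868.0 + 587.27*I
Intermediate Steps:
b(L) = 4*L²/5 (b(L) = (L + L)²/5 = (2*L)²/5 = (4*L²)/5 = 4*L²/5)
h(f) = f³
K = I*√344887 (K = √((-96137 - 41678) - 207072) = √(-137815 - 207072) = √(-344887) = I*√344887 ≈ 587.27*I)
K - (h(-17) - b(-212)) = I*√344887 - ((-17)³ - 4*(-212)²/5) = I*√344887 - (-4913 - 4*44944/5) = I*√344887 - (-4913 - 1*179776/5) = I*√344887 - (-4913 - 179776/5) = I*√344887 - 1*(-204341/5) = I*√344887 + 204341/5 = 204341/5 + I*√344887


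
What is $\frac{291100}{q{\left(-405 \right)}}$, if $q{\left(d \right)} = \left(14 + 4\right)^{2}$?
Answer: $\frac{72775}{81} \approx 898.46$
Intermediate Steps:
$q{\left(d \right)} = 324$ ($q{\left(d \right)} = 18^{2} = 324$)
$\frac{291100}{q{\left(-405 \right)}} = \frac{291100}{324} = 291100 \cdot \frac{1}{324} = \frac{72775}{81}$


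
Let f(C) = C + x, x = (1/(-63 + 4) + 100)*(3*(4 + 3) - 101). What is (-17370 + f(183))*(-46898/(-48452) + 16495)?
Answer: -593833357362007/1429334 ≈ -4.1546e+8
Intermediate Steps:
x = -471920/59 (x = (1/(-59) + 100)*(3*7 - 101) = (-1/59 + 100)*(21 - 101) = (5899/59)*(-80) = -471920/59 ≈ -7998.6)
f(C) = -471920/59 + C (f(C) = C - 471920/59 = -471920/59 + C)
(-17370 + f(183))*(-46898/(-48452) + 16495) = (-17370 + (-471920/59 + 183))*(-46898/(-48452) + 16495) = (-17370 - 461123/59)*(-46898*(-1/48452) + 16495) = -1485953*(23449/24226 + 16495)/59 = -1485953/59*399631319/24226 = -593833357362007/1429334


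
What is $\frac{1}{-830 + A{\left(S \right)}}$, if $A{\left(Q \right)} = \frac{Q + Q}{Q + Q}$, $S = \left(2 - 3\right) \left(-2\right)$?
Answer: $- \frac{1}{829} \approx -0.0012063$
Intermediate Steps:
$S = 2$ ($S = \left(-1\right) \left(-2\right) = 2$)
$A{\left(Q \right)} = 1$ ($A{\left(Q \right)} = \frac{2 Q}{2 Q} = 2 Q \frac{1}{2 Q} = 1$)
$\frac{1}{-830 + A{\left(S \right)}} = \frac{1}{-830 + 1} = \frac{1}{-829} = - \frac{1}{829}$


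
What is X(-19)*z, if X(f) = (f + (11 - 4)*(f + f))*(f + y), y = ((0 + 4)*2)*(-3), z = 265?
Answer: 3247575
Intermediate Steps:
y = -24 (y = (4*2)*(-3) = 8*(-3) = -24)
X(f) = 15*f*(-24 + f) (X(f) = (f + (11 - 4)*(f + f))*(f - 24) = (f + 7*(2*f))*(-24 + f) = (f + 14*f)*(-24 + f) = (15*f)*(-24 + f) = 15*f*(-24 + f))
X(-19)*z = (15*(-19)*(-24 - 19))*265 = (15*(-19)*(-43))*265 = 12255*265 = 3247575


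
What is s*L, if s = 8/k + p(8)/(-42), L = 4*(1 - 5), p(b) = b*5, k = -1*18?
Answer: 1408/63 ≈ 22.349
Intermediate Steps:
k = -18
p(b) = 5*b
L = -16 (L = 4*(-4) = -16)
s = -88/63 (s = 8/(-18) + (5*8)/(-42) = 8*(-1/18) + 40*(-1/42) = -4/9 - 20/21 = -88/63 ≈ -1.3968)
s*L = -88/63*(-16) = 1408/63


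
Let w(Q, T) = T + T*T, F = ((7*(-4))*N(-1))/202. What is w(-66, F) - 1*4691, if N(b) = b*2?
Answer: -47849279/10201 ≈ -4690.6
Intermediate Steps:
N(b) = 2*b
F = 28/101 (F = ((7*(-4))*(2*(-1)))/202 = -28*(-2)*(1/202) = 56*(1/202) = 28/101 ≈ 0.27723)
w(Q, T) = T + T²
w(-66, F) - 1*4691 = 28*(1 + 28/101)/101 - 1*4691 = (28/101)*(129/101) - 4691 = 3612/10201 - 4691 = -47849279/10201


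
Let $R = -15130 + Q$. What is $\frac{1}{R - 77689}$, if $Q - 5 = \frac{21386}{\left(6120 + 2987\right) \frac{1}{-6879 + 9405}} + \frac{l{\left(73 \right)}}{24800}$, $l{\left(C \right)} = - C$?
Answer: $- \frac{225853600}{19622655002411} \approx -1.151 \cdot 10^{-5}$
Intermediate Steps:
$Q = \frac{1340850295989}{225853600}$ ($Q = 5 + \left(\frac{21386}{\left(6120 + 2987\right) \frac{1}{-6879 + 9405}} + \frac{\left(-1\right) 73}{24800}\right) = 5 + \left(\frac{21386}{9107 \cdot \frac{1}{2526}} - \frac{73}{24800}\right) = 5 - \left(\frac{73}{24800} - \frac{21386}{9107 \cdot \frac{1}{2526}}\right) = 5 - \left(\frac{73}{24800} - \frac{21386}{\frac{9107}{2526}}\right) = 5 + \left(21386 \cdot \frac{2526}{9107} - \frac{73}{24800}\right) = 5 + \left(\frac{54021036}{9107} - \frac{73}{24800}\right) = 5 + \frac{1339721027989}{225853600} = \frac{1340850295989}{225853600} \approx 5936.8$)
$R = - \frac{2076314672011}{225853600}$ ($R = -15130 + \frac{1340850295989}{225853600} = - \frac{2076314672011}{225853600} \approx -9193.2$)
$\frac{1}{R - 77689} = \frac{1}{- \frac{2076314672011}{225853600} - 77689} = \frac{1}{- \frac{19622655002411}{225853600}} = - \frac{225853600}{19622655002411}$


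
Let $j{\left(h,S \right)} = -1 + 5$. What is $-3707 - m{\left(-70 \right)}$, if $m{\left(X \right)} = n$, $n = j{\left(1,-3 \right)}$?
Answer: $-3711$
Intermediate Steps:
$j{\left(h,S \right)} = 4$
$n = 4$
$m{\left(X \right)} = 4$
$-3707 - m{\left(-70 \right)} = -3707 - 4 = -3711$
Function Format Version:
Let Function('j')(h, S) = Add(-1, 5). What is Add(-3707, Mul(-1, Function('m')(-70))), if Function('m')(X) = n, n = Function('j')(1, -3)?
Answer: -3711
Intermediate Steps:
Function('j')(h, S) = 4
n = 4
Function('m')(X) = 4
Add(-3707, Mul(-1, Function('m')(-70))) = Add(-3707, Mul(-1, 4)) = Add(-3707, -4) = -3711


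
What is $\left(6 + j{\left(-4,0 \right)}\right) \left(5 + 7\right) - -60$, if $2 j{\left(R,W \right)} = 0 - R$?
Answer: $156$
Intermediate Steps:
$j{\left(R,W \right)} = - \frac{R}{2}$ ($j{\left(R,W \right)} = \frac{0 - R}{2} = \frac{\left(-1\right) R}{2} = - \frac{R}{2}$)
$\left(6 + j{\left(-4,0 \right)}\right) \left(5 + 7\right) - -60 = \left(6 - -2\right) \left(5 + 7\right) - -60 = \left(6 + 2\right) 12 + 60 = 8 \cdot 12 + 60 = 96 + 60 = 156$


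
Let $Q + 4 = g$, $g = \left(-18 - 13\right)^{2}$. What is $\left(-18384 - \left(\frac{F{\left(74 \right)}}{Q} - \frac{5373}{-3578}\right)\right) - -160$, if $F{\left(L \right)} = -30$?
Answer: $- \frac{20802223775}{1141382} \approx -18225.0$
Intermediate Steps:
$g = 961$ ($g = \left(-31\right)^{2} = 961$)
$Q = 957$ ($Q = -4 + 961 = 957$)
$\left(-18384 - \left(\frac{F{\left(74 \right)}}{Q} - \frac{5373}{-3578}\right)\right) - -160 = \left(-18384 - \left(- \frac{30}{957} - \frac{5373}{-3578}\right)\right) - -160 = \left(-18384 - \left(\left(-30\right) \frac{1}{957} - - \frac{5373}{3578}\right)\right) + 160 = \left(-18384 - \left(- \frac{10}{319} + \frac{5373}{3578}\right)\right) + 160 = \left(-18384 - \frac{1678207}{1141382}\right) + 160 = - \frac{20984844895}{1141382} + 160 = - \frac{20802223775}{1141382}$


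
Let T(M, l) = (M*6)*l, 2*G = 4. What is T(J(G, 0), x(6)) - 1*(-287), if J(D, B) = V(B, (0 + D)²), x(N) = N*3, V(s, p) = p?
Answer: 719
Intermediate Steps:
G = 2 (G = (½)*4 = 2)
x(N) = 3*N
J(D, B) = D² (J(D, B) = (0 + D)² = D²)
T(M, l) = 6*M*l (T(M, l) = (6*M)*l = 6*M*l)
T(J(G, 0), x(6)) - 1*(-287) = 6*2²*(3*6) - 1*(-287) = 6*4*18 + 287 = 432 + 287 = 719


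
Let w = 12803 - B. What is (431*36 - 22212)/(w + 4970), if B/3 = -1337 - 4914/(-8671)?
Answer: -2233116/7264397 ≈ -0.30741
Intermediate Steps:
B = -2674203/667 (B = 3*(-1337 - 4914/(-8671)) = 3*(-1337 - 4914*(-1/8671)) = 3*(-1337 + 378/667) = 3*(-891401/667) = -2674203/667 ≈ -4009.3)
w = 11213804/667 (w = 12803 - 1*(-2674203/667) = 12803 + 2674203/667 = 11213804/667 ≈ 16812.)
(431*36 - 22212)/(w + 4970) = (431*36 - 22212)/(11213804/667 + 4970) = (15516 - 22212)/(14528794/667) = -6696*667/14528794 = -2233116/7264397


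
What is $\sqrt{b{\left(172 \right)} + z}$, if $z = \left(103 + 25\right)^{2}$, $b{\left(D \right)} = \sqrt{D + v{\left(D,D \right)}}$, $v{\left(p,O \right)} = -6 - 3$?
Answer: $\sqrt{16384 + \sqrt{163}} \approx 128.05$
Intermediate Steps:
$v{\left(p,O \right)} = -9$
$b{\left(D \right)} = \sqrt{-9 + D}$ ($b{\left(D \right)} = \sqrt{D - 9} = \sqrt{-9 + D}$)
$z = 16384$ ($z = 128^{2} = 16384$)
$\sqrt{b{\left(172 \right)} + z} = \sqrt{\sqrt{-9 + 172} + 16384} = \sqrt{\sqrt{163} + 16384} = \sqrt{16384 + \sqrt{163}}$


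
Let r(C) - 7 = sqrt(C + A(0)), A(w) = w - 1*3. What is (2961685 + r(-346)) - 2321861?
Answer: 639831 + I*sqrt(349) ≈ 6.3983e+5 + 18.682*I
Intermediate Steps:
A(w) = -3 + w (A(w) = w - 3 = -3 + w)
r(C) = 7 + sqrt(-3 + C) (r(C) = 7 + sqrt(C + (-3 + 0)) = 7 + sqrt(C - 3) = 7 + sqrt(-3 + C))
(2961685 + r(-346)) - 2321861 = (2961685 + (7 + sqrt(-3 - 346))) - 2321861 = (2961685 + (7 + sqrt(-349))) - 2321861 = (2961685 + (7 + I*sqrt(349))) - 2321861 = (2961692 + I*sqrt(349)) - 2321861 = 639831 + I*sqrt(349)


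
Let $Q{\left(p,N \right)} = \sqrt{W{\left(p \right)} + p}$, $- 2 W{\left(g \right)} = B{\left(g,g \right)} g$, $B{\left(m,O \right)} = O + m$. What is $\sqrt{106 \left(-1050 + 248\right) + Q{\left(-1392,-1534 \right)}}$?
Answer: $2 \sqrt{-21253 + i \sqrt{121191}} \approx 2.3879 + 291.58 i$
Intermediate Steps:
$W{\left(g \right)} = - g^{2}$ ($W{\left(g \right)} = - \frac{\left(g + g\right) g}{2} = - \frac{2 g g}{2} = - \frac{2 g^{2}}{2} = - g^{2}$)
$Q{\left(p,N \right)} = \sqrt{p - p^{2}}$ ($Q{\left(p,N \right)} = \sqrt{- p^{2} + p} = \sqrt{p - p^{2}}$)
$\sqrt{106 \left(-1050 + 248\right) + Q{\left(-1392,-1534 \right)}} = \sqrt{106 \left(-1050 + 248\right) + \sqrt{- 1392 \left(1 - -1392\right)}} = \sqrt{106 \left(-802\right) + \sqrt{- 1392 \left(1 + 1392\right)}} = \sqrt{-85012 + \sqrt{\left(-1392\right) 1393}} = \sqrt{-85012 + \sqrt{-1939056}} = \sqrt{-85012 + 4 i \sqrt{121191}}$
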